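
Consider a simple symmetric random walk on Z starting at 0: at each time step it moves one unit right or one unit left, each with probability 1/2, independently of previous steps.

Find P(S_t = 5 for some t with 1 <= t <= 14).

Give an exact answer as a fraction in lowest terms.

Answer: 1471/8192

Derivation:
Count via complement. Let g(t,s) = #length-t paths at position s with S_1..S_t all ≠ 5.
g(t,s) = g(t-1,s-1) + g(t-1,s+1) for s ≠ 5; g(t,5) = 0.
t=0: g(0,0)=1
t=1: g(1,-1)=1 g(1,1)=1
t=2: g(2,-2)=1 g(2,0)=2 g(2,2)=1
t=3: g(3,-3)=1 g(3,-1)=3 g(3,1)=3 g(3,3)=1
t=4: g(4,-4)=1 g(4,-2)=4 g(4,0)=6 g(4,2)=4 g(4,4)=1
t=5: g(5,-5)=1 g(5,-3)=5 g(5,-1)=10 g(5,1)=10 g(5,3)=5
t=6: g(6,-6)=1 g(6,-4)=6 g(6,-2)=15 g(6,0)=20 g(6,2)=15 g(6,4)=5
t=7: g(7,-7)=1 g(7,-5)=7 g(7,-3)=21 g(7,-1)=35 g(7,1)=35 g(7,3)=20
t=8: g(8,-8)=1 g(8,-6)=8 g(8,-4)=28 g(8,-2)=56 g(8,0)=70 g(8,2)=55 g(8,4)=20
t=9: g(9,-9)=1 g(9,-7)=9 g(9,-5)=36 g(9,-3)=84 g(9,-1)=126 g(9,1)=125 g(9,3)=75
t=10: g(10,-10)=1 g(10,-8)=10 g(10,-6)=45 g(10,-4)=120 g(10,-2)=210 g(10,0)=251 g(10,2)=200 g(10,4)=75
t=11: g(11,-11)=1 g(11,-9)=11 g(11,-7)=55 g(11,-5)=165 g(11,-3)=330 g(11,-1)=461 g(11,1)=451 g(11,3)=275
t=12: g(12,-12)=1 g(12,-10)=12 g(12,-8)=66 g(12,-6)=220 g(12,-4)=495 g(12,-2)=791 g(12,0)=912 g(12,2)=726 g(12,4)=275
t=13: g(13,-13)=1 g(13,-11)=13 g(13,-9)=78 g(13,-7)=286 g(13,-5)=715 g(13,-3)=1286 g(13,-1)=1703 g(13,1)=1638 g(13,3)=1001
t=14: g(14,-14)=1 g(14,-12)=14 g(14,-10)=91 g(14,-8)=364 g(14,-6)=1001 g(14,-4)=2001 g(14,-2)=2989 g(14,0)=3341 g(14,2)=2639 g(14,4)=1001
Paths never hitting 5: Σ_s g(14,s) = 13442
Paths hitting 5: 2^14 - 13442 = 2942
P = 2942/16384 = 1471/8192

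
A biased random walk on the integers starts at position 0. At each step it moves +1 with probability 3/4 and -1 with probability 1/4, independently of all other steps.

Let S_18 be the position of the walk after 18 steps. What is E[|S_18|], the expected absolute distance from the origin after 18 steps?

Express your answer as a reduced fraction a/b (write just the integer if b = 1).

S_18 takes values m ≡ 0 (mod 2) with |m| ≤ 18; P(S_18=m) = C(18,(18+m)/2) · (3/4)^((18+m)/2) · (1/4)^((18-m)/2).
Distribution: P(S=-18)=1/68719476736, P(S=-16)=27/34359738368, P(S=-14)=1377/68719476736, P(S=-12)=1377/4294967296, P(S=-10)=61965/17179869184, P(S=-8)=260253/8589934592, P(S=-6)=3383289/17179869184, P(S=-4)=4349943/4294967296, P(S=-2)=143548119/34359738368, P(S=0)=239246865/17179869184, P(S=2)=1291933071/34359738368, P(S=4)=352345383/4294967296, P(S=6)=2466417681/17179869184, P(S=8)=1707519933/8589934592, P(S=10)=3658971285/17179869184, P(S=12)=731794257/4294967296, P(S=14)=6586148313/68719476736, P(S=16)=1162261467/34359738368, P(S=18)=387420489/68719476736
E[|S_18|] = Σ_m |m|·P(S_18=m) = 77547713103/8589934592

Answer: 77547713103/8589934592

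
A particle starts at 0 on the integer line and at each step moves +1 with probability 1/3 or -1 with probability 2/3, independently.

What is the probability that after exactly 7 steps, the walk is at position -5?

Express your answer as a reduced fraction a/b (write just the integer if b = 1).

Answer: 448/2187

Derivation:
To reach position -5 after 7 steps: need 1 step of +1 and 6 steps of -1.
Number of such sequences: C(7,1) = 7
Each has probability (1/3)^1 · (2/3)^6 = 64/2187
P = 7 · 64/2187 = 448/2187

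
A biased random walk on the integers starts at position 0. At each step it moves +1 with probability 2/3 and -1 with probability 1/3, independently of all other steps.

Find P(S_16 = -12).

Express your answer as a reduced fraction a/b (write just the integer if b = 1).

To reach position -12 after 16 steps: need 2 steps of +1 and 14 steps of -1.
Number of such sequences: C(16,2) = 120
Each has probability (2/3)^2 · (1/3)^14 = 4/43046721
P = 120 · 4/43046721 = 160/14348907

Answer: 160/14348907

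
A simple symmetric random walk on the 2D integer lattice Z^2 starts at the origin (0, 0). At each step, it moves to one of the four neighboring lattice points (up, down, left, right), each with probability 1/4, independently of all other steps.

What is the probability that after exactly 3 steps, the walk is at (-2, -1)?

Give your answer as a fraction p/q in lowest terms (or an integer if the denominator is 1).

Answer: 3/64

Derivation:
Let h be the number of horizontal steps (so 3-h are vertical). To end at (-2,-1) need (h-2)/2 right-steps and ((3-h)-1)/2 up-steps.
Sum over h with 2 ≤ h ≤ 2, h ≡ 0 (mod 2), 3-h ≡ 1 (mod 2):
h=2: C(3,2)·C(2,0)·C(1,0) = 3·1·1 = 3
Total favorable: 3
Total paths: 4^3 = 64
P = 3/64 = 3/64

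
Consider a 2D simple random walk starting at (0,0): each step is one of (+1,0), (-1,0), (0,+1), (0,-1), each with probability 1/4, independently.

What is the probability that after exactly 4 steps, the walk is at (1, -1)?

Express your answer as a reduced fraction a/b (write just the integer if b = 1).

Let h be the number of horizontal steps (so 4-h are vertical). To end at (1,-1) need (h+1)/2 right-steps and ((4-h)-1)/2 up-steps.
Sum over h with 1 ≤ h ≤ 3, h ≡ 1 (mod 2), 4-h ≡ 1 (mod 2):
h=1: C(4,1)·C(1,1)·C(3,1) = 4·1·3 = 12
h=3: C(4,3)·C(3,2)·C(1,0) = 4·3·1 = 12
Total favorable: 24
Total paths: 4^4 = 256
P = 24/256 = 3/32

Answer: 3/32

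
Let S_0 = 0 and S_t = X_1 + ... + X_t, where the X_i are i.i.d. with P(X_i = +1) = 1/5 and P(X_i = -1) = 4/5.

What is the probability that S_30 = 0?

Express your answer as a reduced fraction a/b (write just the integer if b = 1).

To be at 0 after 30 steps: need exactly 15 steps of +1 and 15 of -1.
Number of such sequences: C(30,15) = 155117520
Each has probability (1/5)^15 · (4/5)^15 = 1073741824/931322574615478515625
P = 155117520 · 1073741824/931322574615478515625 = 33311233771831296/186264514923095703125

Answer: 33311233771831296/186264514923095703125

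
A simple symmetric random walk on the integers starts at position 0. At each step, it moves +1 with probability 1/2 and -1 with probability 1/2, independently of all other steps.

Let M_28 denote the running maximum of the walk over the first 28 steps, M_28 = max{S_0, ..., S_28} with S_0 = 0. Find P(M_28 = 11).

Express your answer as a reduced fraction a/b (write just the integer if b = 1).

Answer: 3108105/268435456

Derivation:
Let M_28 = max(S_0,...,S_28). Use the reflection principle: for j ≥ 1, #{paths with M_28 ≥ j} = #{S_28 ≥ j} + #{S_28 ≥ j+1}.
By reflection, #{M_28 ≥ 11} = #{S_28 ≥ 11} + #{S_28 ≥ 12} = 4791323 + 4791323 = 9582646.
#{M_28 ≥ 12} = #{S_28 ≥ 12} + #{S_28 ≥ 13} = 4791323 + 1683218 = 6474541.
#{M_28 = 11} = 9582646 - 6474541 = 3108105.
P(M_28 = 11) = 3108105/268435456 = 3108105/268435456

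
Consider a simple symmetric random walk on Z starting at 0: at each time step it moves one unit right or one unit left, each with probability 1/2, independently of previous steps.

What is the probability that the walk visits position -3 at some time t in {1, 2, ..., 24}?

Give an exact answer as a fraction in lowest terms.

Answer: 2270193/4194304

Derivation:
Count via complement. Let g(t,s) = #length-t paths at position s with S_1..S_t all ≠ -3.
g(t,s) = g(t-1,s-1) + g(t-1,s+1) for s ≠ -3; g(t,-3) = 0.
t=0: g(0,0)=1
t=1: g(1,-1)=1 g(1,1)=1
t=2: g(2,-2)=1 g(2,0)=2 g(2,2)=1
t=3: g(3,-1)=3 g(3,1)=3 g(3,3)=1
t=4: g(4,-2)=3 g(4,0)=6 g(4,2)=4 g(4,4)=1
t=5: g(5,-1)=9 g(5,1)=10 g(5,3)=5 g(5,5)=1
t=6: g(6,-2)=9 g(6,0)=19 g(6,2)=15 g(6,4)=6 g(6,6)=1
t=7: g(7,-1)=28 g(7,1)=34 g(7,3)=21 g(7,5)=7 g(7,7)=1
t=8: g(8,-2)=28 g(8,0)=62 g(8,2)=55 g(8,4)=28 g(8,6)=8 g(8,8)=1
t=9: g(9,-1)=90 g(9,1)=117 g(9,3)=83 g(9,5)=36 g(9,7)=9 g(9,9)=1
t=10: g(10,-2)=90 g(10,0)=207 g(10,2)=200 g(10,4)=119 g(10,6)=45 g(10,8)=10 g(10,10)=1
t=11: g(11,-1)=297 g(11,1)=407 g(11,3)=319 g(11,5)=164 g(11,7)=55 g(11,9)=11 g(11,11)=1
t=12: g(12,-2)=297 g(12,0)=704 g(12,2)=726 g(12,4)=483 g(12,6)=219 g(12,8)=66 g(12,10)=12 g(12,12)=1
t=13: g(13,-1)=1001 g(13,1)=1430 g(13,3)=1209 g(13,5)=702 g(13,7)=285 g(13,9)=78 g(13,11)=13 g(13,13)=1
t=14: g(14,-2)=1001 g(14,0)=2431 g(14,2)=2639 g(14,4)=1911 g(14,6)=987 g(14,8)=363 g(14,10)=91 g(14,12)=14 g(14,14)=1
t=15: g(15,-1)=3432 g(15,1)=5070 g(15,3)=4550 g(15,5)=2898 g(15,7)=1350 g(15,9)=454 g(15,11)=105 g(15,13)=15 g(15,15)=1
t=16: g(16,-2)=3432 g(16,0)=8502 g(16,2)=9620 g(16,4)=7448 g(16,6)=4248 g(16,8)=1804 g(16,10)=559 g(16,12)=120 g(16,14)=16 g(16,16)=1
t=17: g(17,-1)=11934 g(17,1)=18122 g(17,3)=17068 g(17,5)=11696 g(17,7)=6052 g(17,9)=2363 g(17,11)=679 g(17,13)=136 g(17,15)=17 g(17,17)=1
t=18: g(18,-2)=11934 g(18,0)=30056 g(18,2)=35190 g(18,4)=28764 g(18,6)=17748 g(18,8)=8415 g(18,10)=3042 g(18,12)=815 g(18,14)=153 g(18,16)=18 g(18,18)=1
t=19: g(19,-1)=41990 g(19,1)=65246 g(19,3)=63954 g(19,5)=46512 g(19,7)=26163 g(19,9)=11457 g(19,11)=3857 g(19,13)=968 g(19,15)=171 g(19,17)=19 g(19,19)=1
t=20: g(20,-2)=41990 g(20,0)=107236 g(20,2)=129200 g(20,4)=110466 g(20,6)=72675 g(20,8)=37620 g(20,10)=15314 g(20,12)=4825 g(20,14)=1139 g(20,16)=190 g(20,18)=20 g(20,20)=1
t=21: g(21,-1)=149226 g(21,1)=236436 g(21,3)=239666 g(21,5)=183141 g(21,7)=110295 g(21,9)=52934 g(21,11)=20139 g(21,13)=5964 g(21,15)=1329 g(21,17)=210 g(21,19)=21 g(21,21)=1
t=22: g(22,-2)=149226 g(22,0)=385662 g(22,2)=476102 g(22,4)=422807 g(22,6)=293436 g(22,8)=163229 g(22,10)=73073 g(22,12)=26103 g(22,14)=7293 g(22,16)=1539 g(22,18)=231 g(22,20)=22 g(22,22)=1
t=23: g(23,-1)=534888 g(23,1)=861764 g(23,3)=898909 g(23,5)=716243 g(23,7)=456665 g(23,9)=236302 g(23,11)=99176 g(23,13)=33396 g(23,15)=8832 g(23,17)=1770 g(23,19)=253 g(23,21)=23 g(23,23)=1
t=24: g(24,-2)=534888 g(24,0)=1396652 g(24,2)=1760673 g(24,4)=1615152 g(24,6)=1172908 g(24,8)=692967 g(24,10)=335478 g(24,12)=132572 g(24,14)=42228 g(24,16)=10602 g(24,18)=2023 g(24,20)=276 g(24,22)=24 g(24,24)=1
Paths never hitting -3: Σ_s g(24,s) = 7696444
Paths hitting -3: 2^24 - 7696444 = 9080772
P = 9080772/16777216 = 2270193/4194304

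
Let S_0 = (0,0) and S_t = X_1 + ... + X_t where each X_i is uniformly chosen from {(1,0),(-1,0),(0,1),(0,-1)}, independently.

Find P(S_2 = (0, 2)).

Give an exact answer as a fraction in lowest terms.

Answer: 1/16

Derivation:
Let h be the number of horizontal steps (so 2-h are vertical). To end at (0,2) need (h+0)/2 right-steps and ((2-h)+2)/2 up-steps.
Sum over h with 0 ≤ h ≤ 0, h ≡ 0 (mod 2), 2-h ≡ 0 (mod 2):
h=0: C(2,0)·C(0,0)·C(2,2) = 1·1·1 = 1
Total favorable: 1
Total paths: 4^2 = 16
P = 1/16 = 1/16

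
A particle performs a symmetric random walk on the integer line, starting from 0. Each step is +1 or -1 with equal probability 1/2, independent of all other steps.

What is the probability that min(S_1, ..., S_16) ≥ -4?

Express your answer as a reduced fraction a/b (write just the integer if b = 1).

Let f(t,s) = #length-t paths at position s with S_1..S_t all ≥ -4.
f(t,s) = f(t-1,s-1) + f(t-1,s+1) for s ≥ -4; f(t,s) = 0 for s < -4.
t=0: f(0,0)=1
t=1: f(1,-1)=1 f(1,1)=1
t=2: f(2,-2)=1 f(2,0)=2 f(2,2)=1
t=3: f(3,-3)=1 f(3,-1)=3 f(3,1)=3 f(3,3)=1
t=4: f(4,-4)=1 f(4,-2)=4 f(4,0)=6 f(4,2)=4 f(4,4)=1
t=5: f(5,-3)=5 f(5,-1)=10 f(5,1)=10 f(5,3)=5 f(5,5)=1
t=6: f(6,-4)=5 f(6,-2)=15 f(6,0)=20 f(6,2)=15 f(6,4)=6 f(6,6)=1
t=7: f(7,-3)=20 f(7,-1)=35 f(7,1)=35 f(7,3)=21 f(7,5)=7 f(7,7)=1
t=8: f(8,-4)=20 f(8,-2)=55 f(8,0)=70 f(8,2)=56 f(8,4)=28 f(8,6)=8 f(8,8)=1
t=9: f(9,-3)=75 f(9,-1)=125 f(9,1)=126 f(9,3)=84 f(9,5)=36 f(9,7)=9 f(9,9)=1
t=10: f(10,-4)=75 f(10,-2)=200 f(10,0)=251 f(10,2)=210 f(10,4)=120 f(10,6)=45 f(10,8)=10 f(10,10)=1
t=11: f(11,-3)=275 f(11,-1)=451 f(11,1)=461 f(11,3)=330 f(11,5)=165 f(11,7)=55 f(11,9)=11 f(11,11)=1
t=12: f(12,-4)=275 f(12,-2)=726 f(12,0)=912 f(12,2)=791 f(12,4)=495 f(12,6)=220 f(12,8)=66 f(12,10)=12 f(12,12)=1
t=13: f(13,-3)=1001 f(13,-1)=1638 f(13,1)=1703 f(13,3)=1286 f(13,5)=715 f(13,7)=286 f(13,9)=78 f(13,11)=13 f(13,13)=1
t=14: f(14,-4)=1001 f(14,-2)=2639 f(14,0)=3341 f(14,2)=2989 f(14,4)=2001 f(14,6)=1001 f(14,8)=364 f(14,10)=91 f(14,12)=14 f(14,14)=1
t=15: f(15,-3)=3640 f(15,-1)=5980 f(15,1)=6330 f(15,3)=4990 f(15,5)=3002 f(15,7)=1365 f(15,9)=455 f(15,11)=105 f(15,13)=15 f(15,15)=1
t=16: f(16,-4)=3640 f(16,-2)=9620 f(16,0)=12310 f(16,2)=11320 f(16,4)=7992 f(16,6)=4367 f(16,8)=1820 f(16,10)=560 f(16,12)=120 f(16,14)=16 f(16,16)=1
Σ_s f(16,s) = 51766
P = 51766/65536 = 25883/32768

Answer: 25883/32768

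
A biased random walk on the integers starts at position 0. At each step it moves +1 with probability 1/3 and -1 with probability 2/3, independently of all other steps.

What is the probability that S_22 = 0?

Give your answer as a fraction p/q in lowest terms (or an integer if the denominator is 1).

Answer: 481574912/10460353203

Derivation:
To be at 0 after 22 steps: need exactly 11 steps of +1 and 11 of -1.
Number of such sequences: C(22,11) = 705432
Each has probability (1/3)^11 · (2/3)^11 = 2048/31381059609
P = 705432 · 2048/31381059609 = 481574912/10460353203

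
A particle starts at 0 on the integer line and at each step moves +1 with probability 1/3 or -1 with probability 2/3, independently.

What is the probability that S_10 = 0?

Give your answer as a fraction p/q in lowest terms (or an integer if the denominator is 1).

To be at 0 after 10 steps: need exactly 5 steps of +1 and 5 of -1.
Number of such sequences: C(10,5) = 252
Each has probability (1/3)^5 · (2/3)^5 = 32/59049
P = 252 · 32/59049 = 896/6561

Answer: 896/6561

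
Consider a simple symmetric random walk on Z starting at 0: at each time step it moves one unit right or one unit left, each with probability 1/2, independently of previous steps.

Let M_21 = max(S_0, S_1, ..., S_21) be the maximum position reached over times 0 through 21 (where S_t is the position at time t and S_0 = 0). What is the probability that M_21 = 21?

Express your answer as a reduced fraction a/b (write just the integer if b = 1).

Let M_21 = max(S_0,...,S_21). Use the reflection principle: for j ≥ 1, #{paths with M_21 ≥ j} = #{S_21 ≥ j} + #{S_21 ≥ j+1}.
By reflection, #{M_21 ≥ 21} = #{S_21 ≥ 21} + #{S_21 ≥ 22} = 1 + 0 = 1.
#{M_21 ≥ 22} = #{S_21 ≥ 22} + #{S_21 ≥ 23} = 0 + 0 = 0.
#{M_21 = 21} = 1 - 0 = 1.
P(M_21 = 21) = 1/2097152 = 1/2097152

Answer: 1/2097152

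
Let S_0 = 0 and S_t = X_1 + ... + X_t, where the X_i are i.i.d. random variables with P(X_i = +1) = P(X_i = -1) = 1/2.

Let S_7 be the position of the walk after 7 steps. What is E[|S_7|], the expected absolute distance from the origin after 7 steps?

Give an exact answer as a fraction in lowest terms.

Answer: 35/16

Derivation:
S_7 takes values m ≡ 1 (mod 2) with |m| ≤ 7; P(S_7=m) = C(7,(7+m)/2)/2^7.
Total paths: 2^7 = 128
Distribution: P(S=-7)=1/128, P(S=-5)=7/128, P(S=-3)=21/128, P(S=-1)=35/128, P(S=1)=35/128, P(S=3)=21/128, P(S=5)=7/128, P(S=7)=1/128
E[|S_7|] = Σ_m |m|·P(S_7=m) = 280/128 = 35/16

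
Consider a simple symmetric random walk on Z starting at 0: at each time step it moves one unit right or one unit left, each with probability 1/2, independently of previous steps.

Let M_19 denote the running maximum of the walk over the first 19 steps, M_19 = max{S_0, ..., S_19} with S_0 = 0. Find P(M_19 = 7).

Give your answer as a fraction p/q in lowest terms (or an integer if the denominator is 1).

Answer: 6783/131072

Derivation:
Let M_19 = max(S_0,...,S_19). Use the reflection principle: for j ≥ 1, #{paths with M_19 ≥ j} = #{S_19 ≥ j} + #{S_19 ≥ j+1}.
By reflection, #{M_19 ≥ 7} = #{S_19 ≥ 7} + #{S_19 ≥ 8} = 43796 + 16664 = 60460.
#{M_19 ≥ 8} = #{S_19 ≥ 8} + #{S_19 ≥ 9} = 16664 + 16664 = 33328.
#{M_19 = 7} = 60460 - 33328 = 27132.
P(M_19 = 7) = 27132/524288 = 6783/131072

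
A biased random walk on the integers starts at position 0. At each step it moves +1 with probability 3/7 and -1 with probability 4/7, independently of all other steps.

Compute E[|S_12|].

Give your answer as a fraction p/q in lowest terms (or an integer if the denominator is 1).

S_12 takes values m ≡ 0 (mod 2) with |m| ≤ 12; P(S_12=m) = C(12,(12+m)/2) · (3/7)^((12+m)/2) · (4/7)^((12-m)/2).
Distribution: P(S=-12)=16777216/13841287201, P(S=-10)=150994944/13841287201, P(S=-8)=622854144/13841287201, P(S=-6)=1557135360/13841287201, P(S=-4)=2627665920/13841287201, P(S=-2)=3153199104/13841287201, P(S=0)=394149888/1977326743, P(S=2)=1773674496/13841287201, P(S=4)=831409920/13841287201, P(S=6)=277136640/13841287201, P(S=8)=62355744/13841287201, P(S=10)=8503056/13841287201, P(S=12)=531441/13841287201
E[|S_12|] = Σ_m |m|·P(S_12=m) = 5997149364/1977326743

Answer: 5997149364/1977326743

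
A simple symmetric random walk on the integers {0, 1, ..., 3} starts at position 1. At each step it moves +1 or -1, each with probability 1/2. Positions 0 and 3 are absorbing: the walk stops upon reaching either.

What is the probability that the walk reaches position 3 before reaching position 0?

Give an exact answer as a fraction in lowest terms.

Answer: 1/3

Derivation:
Symmetric walk (p = 1/2): the harmonic-function argument gives P(hit 3 before 0 | start at 1) = a/N.
P = 1/3 = 1/3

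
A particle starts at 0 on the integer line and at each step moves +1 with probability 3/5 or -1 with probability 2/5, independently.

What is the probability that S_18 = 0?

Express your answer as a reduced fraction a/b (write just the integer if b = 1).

To be at 0 after 18 steps: need exactly 9 steps of +1 and 9 of -1.
Number of such sequences: C(18,9) = 48620
Each has probability (3/5)^9 · (2/5)^9 = 10077696/3814697265625
P = 48620 · 10077696/3814697265625 = 97995515904/762939453125

Answer: 97995515904/762939453125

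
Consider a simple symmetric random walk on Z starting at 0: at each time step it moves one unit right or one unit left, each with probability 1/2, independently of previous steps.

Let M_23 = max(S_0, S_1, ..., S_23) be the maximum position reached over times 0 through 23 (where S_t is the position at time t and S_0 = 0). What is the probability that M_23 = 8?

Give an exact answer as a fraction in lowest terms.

Answer: 245157/8388608

Derivation:
Let M_23 = max(S_0,...,S_23). Use the reflection principle: for j ≥ 1, #{paths with M_23 ≥ j} = #{S_23 ≥ j} + #{S_23 ≥ j+1}.
By reflection, #{M_23 ≥ 8} = #{S_23 ≥ 8} + #{S_23 ≥ 9} = 390656 + 390656 = 781312.
#{M_23 ≥ 9} = #{S_23 ≥ 9} + #{S_23 ≥ 10} = 390656 + 145499 = 536155.
#{M_23 = 8} = 781312 - 536155 = 245157.
P(M_23 = 8) = 245157/8388608 = 245157/8388608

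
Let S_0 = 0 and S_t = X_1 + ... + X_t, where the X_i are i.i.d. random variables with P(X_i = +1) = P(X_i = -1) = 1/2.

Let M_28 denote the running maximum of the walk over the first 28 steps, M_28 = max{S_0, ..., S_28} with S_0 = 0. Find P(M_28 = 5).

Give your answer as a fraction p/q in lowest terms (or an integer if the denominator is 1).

Answer: 5368545/67108864

Derivation:
Let M_28 = max(S_0,...,S_28). Use the reflection principle: for j ≥ 1, #{paths with M_28 ≥ j} = #{S_28 ≥ j} + #{S_28 ≥ j+1}.
By reflection, #{M_28 ≥ 5} = #{S_28 ≥ 5} + #{S_28 ≥ 6} = 46295513 + 46295513 = 92591026.
#{M_28 ≥ 6} = #{S_28 ≥ 6} + #{S_28 ≥ 7} = 46295513 + 24821333 = 71116846.
#{M_28 = 5} = 92591026 - 71116846 = 21474180.
P(M_28 = 5) = 21474180/268435456 = 5368545/67108864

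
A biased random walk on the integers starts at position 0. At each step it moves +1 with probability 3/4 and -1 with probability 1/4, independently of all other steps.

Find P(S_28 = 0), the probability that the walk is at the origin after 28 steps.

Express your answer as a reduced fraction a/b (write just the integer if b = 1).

Answer: 23984556773175/9007199254740992

Derivation:
To be at 0 after 28 steps: need exactly 14 steps of +1 and 14 of -1.
Number of such sequences: C(28,14) = 40116600
Each has probability (3/4)^14 · (1/4)^14 = 4782969/72057594037927936
P = 40116600 · 4782969/72057594037927936 = 23984556773175/9007199254740992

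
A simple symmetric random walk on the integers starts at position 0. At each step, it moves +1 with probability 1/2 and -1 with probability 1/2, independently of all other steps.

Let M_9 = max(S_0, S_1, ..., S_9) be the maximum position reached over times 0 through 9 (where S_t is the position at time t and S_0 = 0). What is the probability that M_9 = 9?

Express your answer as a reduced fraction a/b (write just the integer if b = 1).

Answer: 1/512

Derivation:
Let M_9 = max(S_0,...,S_9). Use the reflection principle: for j ≥ 1, #{paths with M_9 ≥ j} = #{S_9 ≥ j} + #{S_9 ≥ j+1}.
By reflection, #{M_9 ≥ 9} = #{S_9 ≥ 9} + #{S_9 ≥ 10} = 1 + 0 = 1.
#{M_9 ≥ 10} = #{S_9 ≥ 10} + #{S_9 ≥ 11} = 0 + 0 = 0.
#{M_9 = 9} = 1 - 0 = 1.
P(M_9 = 9) = 1/512 = 1/512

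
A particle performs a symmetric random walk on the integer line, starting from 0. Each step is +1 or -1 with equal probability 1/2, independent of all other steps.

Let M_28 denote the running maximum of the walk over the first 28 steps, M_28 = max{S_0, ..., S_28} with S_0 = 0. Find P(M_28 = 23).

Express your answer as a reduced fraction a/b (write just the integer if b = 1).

Answer: 189/134217728

Derivation:
Let M_28 = max(S_0,...,S_28). Use the reflection principle: for j ≥ 1, #{paths with M_28 ≥ j} = #{S_28 ≥ j} + #{S_28 ≥ j+1}.
By reflection, #{M_28 ≥ 23} = #{S_28 ≥ 23} + #{S_28 ≥ 24} = 407 + 407 = 814.
#{M_28 ≥ 24} = #{S_28 ≥ 24} + #{S_28 ≥ 25} = 407 + 29 = 436.
#{M_28 = 23} = 814 - 436 = 378.
P(M_28 = 23) = 378/268435456 = 189/134217728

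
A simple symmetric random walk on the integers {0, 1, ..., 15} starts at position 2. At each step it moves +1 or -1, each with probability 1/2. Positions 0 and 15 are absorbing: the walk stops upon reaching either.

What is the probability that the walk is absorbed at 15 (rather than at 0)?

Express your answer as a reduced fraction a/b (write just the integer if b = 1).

Answer: 2/15

Derivation:
Symmetric walk (p = 1/2): the harmonic-function argument gives P(hit 15 before 0 | start at 2) = a/N.
P = 2/15 = 2/15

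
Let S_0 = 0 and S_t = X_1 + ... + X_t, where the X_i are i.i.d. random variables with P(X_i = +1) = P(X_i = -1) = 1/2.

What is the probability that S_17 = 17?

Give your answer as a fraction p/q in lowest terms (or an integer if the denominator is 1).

Answer: 1/131072

Derivation:
To reach position 17 after 17 steps: need 17 steps of +1 and 0 of -1.
Favorable paths: C(17,17) = 1
Total paths: 2^17 = 131072
P = 1/131072 = 1/131072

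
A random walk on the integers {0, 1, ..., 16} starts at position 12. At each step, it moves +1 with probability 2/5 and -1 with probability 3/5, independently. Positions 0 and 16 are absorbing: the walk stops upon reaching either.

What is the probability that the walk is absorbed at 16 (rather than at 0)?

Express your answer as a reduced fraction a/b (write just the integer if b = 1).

Answer: 129808/661249

Derivation:
Biased walk: p = 2/5, q = 3/5, r = q/p = 3/2
Gambler's ruin: P(hit 16 before 0 | start at 12) = (1 - r^a)/(1 - r^N)
r^12 = 531441/4096; r^16 = 43046721/65536
P = (1 - 531441/4096) / (1 - 43046721/65536) = -527345/4096 / -42981185/65536 = 129808/661249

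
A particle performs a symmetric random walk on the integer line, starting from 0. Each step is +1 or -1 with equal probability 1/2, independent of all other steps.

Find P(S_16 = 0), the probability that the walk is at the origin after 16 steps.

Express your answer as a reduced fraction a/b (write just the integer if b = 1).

To return to 0 after 16 steps: need exactly 8 steps of +1 and 8 of -1.
Favorable paths: C(16,8) = 12870
Total paths: 2^16 = 65536
P = 12870/65536 = 6435/32768

Answer: 6435/32768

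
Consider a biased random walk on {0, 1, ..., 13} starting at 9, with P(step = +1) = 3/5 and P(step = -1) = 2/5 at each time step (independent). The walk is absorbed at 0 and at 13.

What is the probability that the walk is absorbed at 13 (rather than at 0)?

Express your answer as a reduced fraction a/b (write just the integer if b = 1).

Biased walk: p = 3/5, q = 2/5, r = q/p = 2/3
Gambler's ruin: P(hit 13 before 0 | start at 9) = (1 - r^a)/(1 - r^N)
r^9 = 512/19683; r^13 = 8192/1594323
P = (1 - 512/19683) / (1 - 8192/1594323) = 19171/19683 / 1586131/1594323 = 1552851/1586131

Answer: 1552851/1586131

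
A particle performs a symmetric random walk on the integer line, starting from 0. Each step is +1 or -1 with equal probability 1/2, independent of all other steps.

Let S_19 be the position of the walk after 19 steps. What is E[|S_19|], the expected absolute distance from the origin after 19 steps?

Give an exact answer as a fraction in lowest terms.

Answer: 230945/65536

Derivation:
S_19 takes values m ≡ 1 (mod 2) with |m| ≤ 19; P(S_19=m) = C(19,(19+m)/2)/2^19.
Total paths: 2^19 = 524288
Distribution: P(S=-19)=1/524288, P(S=-17)=19/524288, P(S=-15)=171/524288, P(S=-13)=969/524288, P(S=-11)=3876/524288, P(S=-9)=11628/524288, P(S=-7)=27132/524288, P(S=-5)=50388/524288, P(S=-3)=75582/524288, P(S=-1)=92378/524288, P(S=1)=92378/524288, P(S=3)=75582/524288, P(S=5)=50388/524288, P(S=7)=27132/524288, P(S=9)=11628/524288, P(S=11)=3876/524288, P(S=13)=969/524288, P(S=15)=171/524288, P(S=17)=19/524288, P(S=19)=1/524288
E[|S_19|] = Σ_m |m|·P(S_19=m) = 1847560/524288 = 230945/65536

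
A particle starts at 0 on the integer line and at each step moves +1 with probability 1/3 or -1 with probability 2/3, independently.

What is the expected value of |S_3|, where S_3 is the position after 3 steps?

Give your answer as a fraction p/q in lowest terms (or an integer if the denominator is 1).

S_3 takes values m ≡ 1 (mod 2) with |m| ≤ 3; P(S_3=m) = C(3,(3+m)/2) · (1/3)^((3+m)/2) · (2/3)^((3-m)/2).
Distribution: P(S=-3)=8/27, P(S=-1)=4/9, P(S=1)=2/9, P(S=3)=1/27
E[|S_3|] = Σ_m |m|·P(S_3=m) = 5/3

Answer: 5/3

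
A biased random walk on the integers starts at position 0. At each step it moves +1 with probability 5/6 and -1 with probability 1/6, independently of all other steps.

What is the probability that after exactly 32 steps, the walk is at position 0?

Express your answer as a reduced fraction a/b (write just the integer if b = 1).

Answer: 5095421600341796875/442147839441466715799552

Derivation:
To be at 0 after 32 steps: need exactly 16 steps of +1 and 16 of -1.
Number of such sequences: C(32,16) = 601080390
Each has probability (5/6)^16 · (1/6)^16 = 152587890625/7958661109946400884391936
P = 601080390 · 152587890625/7958661109946400884391936 = 5095421600341796875/442147839441466715799552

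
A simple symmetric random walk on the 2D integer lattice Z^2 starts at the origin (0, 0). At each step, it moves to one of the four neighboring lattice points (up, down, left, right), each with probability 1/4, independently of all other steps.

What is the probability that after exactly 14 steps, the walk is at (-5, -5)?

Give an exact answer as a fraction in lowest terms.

Answer: 39039/33554432

Derivation:
Let h be the number of horizontal steps (so 14-h are vertical). To end at (-5,-5) need (h-5)/2 right-steps and ((14-h)-5)/2 up-steps.
Sum over h with 5 ≤ h ≤ 9, h ≡ 1 (mod 2), 14-h ≡ 1 (mod 2):
h=5: C(14,5)·C(5,0)·C(9,2) = 2002·1·36 = 72072
h=7: C(14,7)·C(7,1)·C(7,1) = 3432·7·7 = 168168
h=9: C(14,9)·C(9,2)·C(5,0) = 2002·36·1 = 72072
Total favorable: 312312
Total paths: 4^14 = 268435456
P = 312312/268435456 = 39039/33554432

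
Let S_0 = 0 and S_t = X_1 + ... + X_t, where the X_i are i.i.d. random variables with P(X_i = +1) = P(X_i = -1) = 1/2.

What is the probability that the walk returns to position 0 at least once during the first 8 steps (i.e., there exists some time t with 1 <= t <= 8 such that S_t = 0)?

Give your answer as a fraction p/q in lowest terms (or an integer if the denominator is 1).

Count via complement. Let g(t,s) = #length-t paths at position s with S_1..S_t all ≠ 0.
g(t,s) = g(t-1,s-1) + g(t-1,s+1) for s ≠ 0; g(t,0) = 0.
t=0: g(0,0)=1
t=1: g(1,-1)=1 g(1,1)=1
t=2: g(2,-2)=1 g(2,2)=1
t=3: g(3,-3)=1 g(3,-1)=1 g(3,1)=1 g(3,3)=1
t=4: g(4,-4)=1 g(4,-2)=2 g(4,2)=2 g(4,4)=1
t=5: g(5,-5)=1 g(5,-3)=3 g(5,-1)=2 g(5,1)=2 g(5,3)=3 g(5,5)=1
t=6: g(6,-6)=1 g(6,-4)=4 g(6,-2)=5 g(6,2)=5 g(6,4)=4 g(6,6)=1
t=7: g(7,-7)=1 g(7,-5)=5 g(7,-3)=9 g(7,-1)=5 g(7,1)=5 g(7,3)=9 g(7,5)=5 g(7,7)=1
t=8: g(8,-8)=1 g(8,-6)=6 g(8,-4)=14 g(8,-2)=14 g(8,2)=14 g(8,4)=14 g(8,6)=6 g(8,8)=1
Paths never hitting 0: Σ_s g(8,s) = 70
Paths hitting 0: 2^8 - 70 = 186
P = 186/256 = 93/128

Answer: 93/128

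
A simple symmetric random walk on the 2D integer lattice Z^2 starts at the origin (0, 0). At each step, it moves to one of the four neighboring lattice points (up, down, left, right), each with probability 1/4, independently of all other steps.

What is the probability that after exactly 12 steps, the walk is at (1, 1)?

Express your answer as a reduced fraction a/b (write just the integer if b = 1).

Answer: 22869/524288

Derivation:
Let h be the number of horizontal steps (so 12-h are vertical). To end at (1,1) need (h+1)/2 right-steps and ((12-h)+1)/2 up-steps.
Sum over h with 1 ≤ h ≤ 11, h ≡ 1 (mod 2), 12-h ≡ 1 (mod 2):
h=1: C(12,1)·C(1,1)·C(11,6) = 12·1·462 = 5544
h=3: C(12,3)·C(3,2)·C(9,5) = 220·3·126 = 83160
h=5: C(12,5)·C(5,3)·C(7,4) = 792·10·35 = 277200
h=7: C(12,7)·C(7,4)·C(5,3) = 792·35·10 = 277200
h=9: C(12,9)·C(9,5)·C(3,2) = 220·126·3 = 83160
h=11: C(12,11)·C(11,6)·C(1,1) = 12·462·1 = 5544
Total favorable: 731808
Total paths: 4^12 = 16777216
P = 731808/16777216 = 22869/524288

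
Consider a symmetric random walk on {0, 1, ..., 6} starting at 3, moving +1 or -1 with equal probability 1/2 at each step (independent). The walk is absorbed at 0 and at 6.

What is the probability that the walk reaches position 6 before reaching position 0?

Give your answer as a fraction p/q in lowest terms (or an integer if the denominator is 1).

Symmetric walk (p = 1/2): the harmonic-function argument gives P(hit 6 before 0 | start at 3) = a/N.
P = 3/6 = 1/2

Answer: 1/2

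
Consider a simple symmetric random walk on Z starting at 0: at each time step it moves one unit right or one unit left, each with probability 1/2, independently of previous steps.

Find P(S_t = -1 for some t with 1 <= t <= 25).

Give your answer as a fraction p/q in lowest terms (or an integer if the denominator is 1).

Answer: 7088533/8388608

Derivation:
Count via complement. Let g(t,s) = #length-t paths at position s with S_1..S_t all ≠ -1.
g(t,s) = g(t-1,s-1) + g(t-1,s+1) for s ≠ -1; g(t,-1) = 0.
t=0: g(0,0)=1
t=1: g(1,1)=1
t=2: g(2,0)=1 g(2,2)=1
t=3: g(3,1)=2 g(3,3)=1
t=4: g(4,0)=2 g(4,2)=3 g(4,4)=1
t=5: g(5,1)=5 g(5,3)=4 g(5,5)=1
t=6: g(6,0)=5 g(6,2)=9 g(6,4)=5 g(6,6)=1
t=7: g(7,1)=14 g(7,3)=14 g(7,5)=6 g(7,7)=1
t=8: g(8,0)=14 g(8,2)=28 g(8,4)=20 g(8,6)=7 g(8,8)=1
t=9: g(9,1)=42 g(9,3)=48 g(9,5)=27 g(9,7)=8 g(9,9)=1
t=10: g(10,0)=42 g(10,2)=90 g(10,4)=75 g(10,6)=35 g(10,8)=9 g(10,10)=1
t=11: g(11,1)=132 g(11,3)=165 g(11,5)=110 g(11,7)=44 g(11,9)=10 g(11,11)=1
t=12: g(12,0)=132 g(12,2)=297 g(12,4)=275 g(12,6)=154 g(12,8)=54 g(12,10)=11 g(12,12)=1
t=13: g(13,1)=429 g(13,3)=572 g(13,5)=429 g(13,7)=208 g(13,9)=65 g(13,11)=12 g(13,13)=1
t=14: g(14,0)=429 g(14,2)=1001 g(14,4)=1001 g(14,6)=637 g(14,8)=273 g(14,10)=77 g(14,12)=13 g(14,14)=1
t=15: g(15,1)=1430 g(15,3)=2002 g(15,5)=1638 g(15,7)=910 g(15,9)=350 g(15,11)=90 g(15,13)=14 g(15,15)=1
t=16: g(16,0)=1430 g(16,2)=3432 g(16,4)=3640 g(16,6)=2548 g(16,8)=1260 g(16,10)=440 g(16,12)=104 g(16,14)=15 g(16,16)=1
t=17: g(17,1)=4862 g(17,3)=7072 g(17,5)=6188 g(17,7)=3808 g(17,9)=1700 g(17,11)=544 g(17,13)=119 g(17,15)=16 g(17,17)=1
t=18: g(18,0)=4862 g(18,2)=11934 g(18,4)=13260 g(18,6)=9996 g(18,8)=5508 g(18,10)=2244 g(18,12)=663 g(18,14)=135 g(18,16)=17 g(18,18)=1
t=19: g(19,1)=16796 g(19,3)=25194 g(19,5)=23256 g(19,7)=15504 g(19,9)=7752 g(19,11)=2907 g(19,13)=798 g(19,15)=152 g(19,17)=18 g(19,19)=1
t=20: g(20,0)=16796 g(20,2)=41990 g(20,4)=48450 g(20,6)=38760 g(20,8)=23256 g(20,10)=10659 g(20,12)=3705 g(20,14)=950 g(20,16)=170 g(20,18)=19 g(20,20)=1
t=21: g(21,1)=58786 g(21,3)=90440 g(21,5)=87210 g(21,7)=62016 g(21,9)=33915 g(21,11)=14364 g(21,13)=4655 g(21,15)=1120 g(21,17)=189 g(21,19)=20 g(21,21)=1
t=22: g(22,0)=58786 g(22,2)=149226 g(22,4)=177650 g(22,6)=149226 g(22,8)=95931 g(22,10)=48279 g(22,12)=19019 g(22,14)=5775 g(22,16)=1309 g(22,18)=209 g(22,20)=21 g(22,22)=1
t=23: g(23,1)=208012 g(23,3)=326876 g(23,5)=326876 g(23,7)=245157 g(23,9)=144210 g(23,11)=67298 g(23,13)=24794 g(23,15)=7084 g(23,17)=1518 g(23,19)=230 g(23,21)=22 g(23,23)=1
t=24: g(24,0)=208012 g(24,2)=534888 g(24,4)=653752 g(24,6)=572033 g(24,8)=389367 g(24,10)=211508 g(24,12)=92092 g(24,14)=31878 g(24,16)=8602 g(24,18)=1748 g(24,20)=252 g(24,22)=23 g(24,24)=1
t=25: g(25,1)=742900 g(25,3)=1188640 g(25,5)=1225785 g(25,7)=961400 g(25,9)=600875 g(25,11)=303600 g(25,13)=123970 g(25,15)=40480 g(25,17)=10350 g(25,19)=2000 g(25,21)=275 g(25,23)=24 g(25,25)=1
Paths never hitting -1: Σ_s g(25,s) = 5200300
Paths hitting -1: 2^25 - 5200300 = 28354132
P = 28354132/33554432 = 7088533/8388608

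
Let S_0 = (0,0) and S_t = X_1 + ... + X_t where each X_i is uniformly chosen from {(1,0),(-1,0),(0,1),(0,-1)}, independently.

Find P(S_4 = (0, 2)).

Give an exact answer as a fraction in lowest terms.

Answer: 1/16

Derivation:
Let h be the number of horizontal steps (so 4-h are vertical). To end at (0,2) need (h+0)/2 right-steps and ((4-h)+2)/2 up-steps.
Sum over h with 0 ≤ h ≤ 2, h ≡ 0 (mod 2), 4-h ≡ 0 (mod 2):
h=0: C(4,0)·C(0,0)·C(4,3) = 1·1·4 = 4
h=2: C(4,2)·C(2,1)·C(2,2) = 6·2·1 = 12
Total favorable: 16
Total paths: 4^4 = 256
P = 16/256 = 1/16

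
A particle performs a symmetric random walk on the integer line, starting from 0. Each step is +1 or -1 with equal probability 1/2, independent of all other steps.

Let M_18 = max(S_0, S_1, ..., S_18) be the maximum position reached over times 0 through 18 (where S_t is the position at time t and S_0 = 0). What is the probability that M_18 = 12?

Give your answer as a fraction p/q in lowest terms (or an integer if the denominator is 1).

Let M_18 = max(S_0,...,S_18). Use the reflection principle: for j ≥ 1, #{paths with M_18 ≥ j} = #{S_18 ≥ j} + #{S_18 ≥ j+1}.
By reflection, #{M_18 ≥ 12} = #{S_18 ≥ 12} + #{S_18 ≥ 13} = 988 + 172 = 1160.
#{M_18 ≥ 13} = #{S_18 ≥ 13} + #{S_18 ≥ 14} = 172 + 172 = 344.
#{M_18 = 12} = 1160 - 344 = 816.
P(M_18 = 12) = 816/262144 = 51/16384

Answer: 51/16384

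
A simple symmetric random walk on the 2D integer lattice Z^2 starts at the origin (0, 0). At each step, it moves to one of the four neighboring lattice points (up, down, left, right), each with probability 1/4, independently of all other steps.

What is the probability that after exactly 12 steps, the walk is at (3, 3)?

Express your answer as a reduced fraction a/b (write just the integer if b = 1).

Let h be the number of horizontal steps (so 12-h are vertical). To end at (3,3) need (h+3)/2 right-steps and ((12-h)+3)/2 up-steps.
Sum over h with 3 ≤ h ≤ 9, h ≡ 1 (mod 2), 12-h ≡ 1 (mod 2):
h=3: C(12,3)·C(3,3)·C(9,6) = 220·1·84 = 18480
h=5: C(12,5)·C(5,4)·C(7,5) = 792·5·21 = 83160
h=7: C(12,7)·C(7,5)·C(5,4) = 792·21·5 = 83160
h=9: C(12,9)·C(9,6)·C(3,3) = 220·84·1 = 18480
Total favorable: 203280
Total paths: 4^12 = 16777216
P = 203280/16777216 = 12705/1048576

Answer: 12705/1048576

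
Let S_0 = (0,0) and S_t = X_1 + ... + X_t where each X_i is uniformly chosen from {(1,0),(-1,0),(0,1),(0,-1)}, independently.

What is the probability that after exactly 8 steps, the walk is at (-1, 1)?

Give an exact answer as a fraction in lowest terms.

Let h be the number of horizontal steps (so 8-h are vertical). To end at (-1,1) need (h-1)/2 right-steps and ((8-h)+1)/2 up-steps.
Sum over h with 1 ≤ h ≤ 7, h ≡ 1 (mod 2), 8-h ≡ 1 (mod 2):
h=1: C(8,1)·C(1,0)·C(7,4) = 8·1·35 = 280
h=3: C(8,3)·C(3,1)·C(5,3) = 56·3·10 = 1680
h=5: C(8,5)·C(5,2)·C(3,2) = 56·10·3 = 1680
h=7: C(8,7)·C(7,3)·C(1,1) = 8·35·1 = 280
Total favorable: 3920
Total paths: 4^8 = 65536
P = 3920/65536 = 245/4096

Answer: 245/4096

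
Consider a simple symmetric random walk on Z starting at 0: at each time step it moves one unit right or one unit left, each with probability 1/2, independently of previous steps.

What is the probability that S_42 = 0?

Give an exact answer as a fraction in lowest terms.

Answer: 67282234305/549755813888

Derivation:
To return to 0 after 42 steps: need exactly 21 steps of +1 and 21 of -1.
Favorable paths: C(42,21) = 538257874440
Total paths: 2^42 = 4398046511104
P = 538257874440/4398046511104 = 67282234305/549755813888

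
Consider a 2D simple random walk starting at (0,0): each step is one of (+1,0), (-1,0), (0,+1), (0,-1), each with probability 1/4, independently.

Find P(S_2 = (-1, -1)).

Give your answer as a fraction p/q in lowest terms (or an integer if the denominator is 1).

Let h be the number of horizontal steps (so 2-h are vertical). To end at (-1,-1) need (h-1)/2 right-steps and ((2-h)-1)/2 up-steps.
Sum over h with 1 ≤ h ≤ 1, h ≡ 1 (mod 2), 2-h ≡ 1 (mod 2):
h=1: C(2,1)·C(1,0)·C(1,0) = 2·1·1 = 2
Total favorable: 2
Total paths: 4^2 = 16
P = 2/16 = 1/8

Answer: 1/8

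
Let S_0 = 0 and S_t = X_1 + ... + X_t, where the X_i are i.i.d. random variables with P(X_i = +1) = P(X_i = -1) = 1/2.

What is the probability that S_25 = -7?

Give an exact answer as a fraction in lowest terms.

Answer: 2042975/33554432

Derivation:
To reach position -7 after 25 steps: need 9 steps of +1 and 16 of -1.
Favorable paths: C(25,9) = 2042975
Total paths: 2^25 = 33554432
P = 2042975/33554432 = 2042975/33554432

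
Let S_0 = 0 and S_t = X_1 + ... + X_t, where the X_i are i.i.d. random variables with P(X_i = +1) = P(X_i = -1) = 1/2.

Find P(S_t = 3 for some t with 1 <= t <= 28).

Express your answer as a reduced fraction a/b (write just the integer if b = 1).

Count via complement. Let g(t,s) = #length-t paths at position s with S_1..S_t all ≠ 3.
g(t,s) = g(t-1,s-1) + g(t-1,s+1) for s ≠ 3; g(t,3) = 0.
t=0: g(0,0)=1
t=1: g(1,-1)=1 g(1,1)=1
t=2: g(2,-2)=1 g(2,0)=2 g(2,2)=1
t=3: g(3,-3)=1 g(3,-1)=3 g(3,1)=3
t=4: g(4,-4)=1 g(4,-2)=4 g(4,0)=6 g(4,2)=3
t=5: g(5,-5)=1 g(5,-3)=5 g(5,-1)=10 g(5,1)=9
t=6: g(6,-6)=1 g(6,-4)=6 g(6,-2)=15 g(6,0)=19 g(6,2)=9
t=7: g(7,-7)=1 g(7,-5)=7 g(7,-3)=21 g(7,-1)=34 g(7,1)=28
t=8: g(8,-8)=1 g(8,-6)=8 g(8,-4)=28 g(8,-2)=55 g(8,0)=62 g(8,2)=28
t=9: g(9,-9)=1 g(9,-7)=9 g(9,-5)=36 g(9,-3)=83 g(9,-1)=117 g(9,1)=90
t=10: g(10,-10)=1 g(10,-8)=10 g(10,-6)=45 g(10,-4)=119 g(10,-2)=200 g(10,0)=207 g(10,2)=90
t=11: g(11,-11)=1 g(11,-9)=11 g(11,-7)=55 g(11,-5)=164 g(11,-3)=319 g(11,-1)=407 g(11,1)=297
t=12: g(12,-12)=1 g(12,-10)=12 g(12,-8)=66 g(12,-6)=219 g(12,-4)=483 g(12,-2)=726 g(12,0)=704 g(12,2)=297
t=13: g(13,-13)=1 g(13,-11)=13 g(13,-9)=78 g(13,-7)=285 g(13,-5)=702 g(13,-3)=1209 g(13,-1)=1430 g(13,1)=1001
t=14: g(14,-14)=1 g(14,-12)=14 g(14,-10)=91 g(14,-8)=363 g(14,-6)=987 g(14,-4)=1911 g(14,-2)=2639 g(14,0)=2431 g(14,2)=1001
t=15: g(15,-15)=1 g(15,-13)=15 g(15,-11)=105 g(15,-9)=454 g(15,-7)=1350 g(15,-5)=2898 g(15,-3)=4550 g(15,-1)=5070 g(15,1)=3432
t=16: g(16,-16)=1 g(16,-14)=16 g(16,-12)=120 g(16,-10)=559 g(16,-8)=1804 g(16,-6)=4248 g(16,-4)=7448 g(16,-2)=9620 g(16,0)=8502 g(16,2)=3432
t=17: g(17,-17)=1 g(17,-15)=17 g(17,-13)=136 g(17,-11)=679 g(17,-9)=2363 g(17,-7)=6052 g(17,-5)=11696 g(17,-3)=17068 g(17,-1)=18122 g(17,1)=11934
t=18: g(18,-18)=1 g(18,-16)=18 g(18,-14)=153 g(18,-12)=815 g(18,-10)=3042 g(18,-8)=8415 g(18,-6)=17748 g(18,-4)=28764 g(18,-2)=35190 g(18,0)=30056 g(18,2)=11934
t=19: g(19,-19)=1 g(19,-17)=19 g(19,-15)=171 g(19,-13)=968 g(19,-11)=3857 g(19,-9)=11457 g(19,-7)=26163 g(19,-5)=46512 g(19,-3)=63954 g(19,-1)=65246 g(19,1)=41990
t=20: g(20,-20)=1 g(20,-18)=20 g(20,-16)=190 g(20,-14)=1139 g(20,-12)=4825 g(20,-10)=15314 g(20,-8)=37620 g(20,-6)=72675 g(20,-4)=110466 g(20,-2)=129200 g(20,0)=107236 g(20,2)=41990
t=21: g(21,-21)=1 g(21,-19)=21 g(21,-17)=210 g(21,-15)=1329 g(21,-13)=5964 g(21,-11)=20139 g(21,-9)=52934 g(21,-7)=110295 g(21,-5)=183141 g(21,-3)=239666 g(21,-1)=236436 g(21,1)=149226
t=22: g(22,-22)=1 g(22,-20)=22 g(22,-18)=231 g(22,-16)=1539 g(22,-14)=7293 g(22,-12)=26103 g(22,-10)=73073 g(22,-8)=163229 g(22,-6)=293436 g(22,-4)=422807 g(22,-2)=476102 g(22,0)=385662 g(22,2)=149226
t=23: g(23,-23)=1 g(23,-21)=23 g(23,-19)=253 g(23,-17)=1770 g(23,-15)=8832 g(23,-13)=33396 g(23,-11)=99176 g(23,-9)=236302 g(23,-7)=456665 g(23,-5)=716243 g(23,-3)=898909 g(23,-1)=861764 g(23,1)=534888
t=24: g(24,-24)=1 g(24,-22)=24 g(24,-20)=276 g(24,-18)=2023 g(24,-16)=10602 g(24,-14)=42228 g(24,-12)=132572 g(24,-10)=335478 g(24,-8)=692967 g(24,-6)=1172908 g(24,-4)=1615152 g(24,-2)=1760673 g(24,0)=1396652 g(24,2)=534888
t=25: g(25,-25)=1 g(25,-23)=25 g(25,-21)=300 g(25,-19)=2299 g(25,-17)=12625 g(25,-15)=52830 g(25,-13)=174800 g(25,-11)=468050 g(25,-9)=1028445 g(25,-7)=1865875 g(25,-5)=2788060 g(25,-3)=3375825 g(25,-1)=3157325 g(25,1)=1931540
t=26: g(26,-26)=1 g(26,-24)=26 g(26,-22)=325 g(26,-20)=2599 g(26,-18)=14924 g(26,-16)=65455 g(26,-14)=227630 g(26,-12)=642850 g(26,-10)=1496495 g(26,-8)=2894320 g(26,-6)=4653935 g(26,-4)=6163885 g(26,-2)=6533150 g(26,0)=5088865 g(26,2)=1931540
t=27: g(27,-27)=1 g(27,-25)=27 g(27,-23)=351 g(27,-21)=2924 g(27,-19)=17523 g(27,-17)=80379 g(27,-15)=293085 g(27,-13)=870480 g(27,-11)=2139345 g(27,-9)=4390815 g(27,-7)=7548255 g(27,-5)=10817820 g(27,-3)=12697035 g(27,-1)=11622015 g(27,1)=7020405
t=28: g(28,-28)=1 g(28,-26)=28 g(28,-24)=378 g(28,-22)=3275 g(28,-20)=20447 g(28,-18)=97902 g(28,-16)=373464 g(28,-14)=1163565 g(28,-12)=3009825 g(28,-10)=6530160 g(28,-8)=11939070 g(28,-6)=18366075 g(28,-4)=23514855 g(28,-2)=24319050 g(28,0)=18642420 g(28,2)=7020405
Paths never hitting 3: Σ_s g(28,s) = 115000920
Paths hitting 3: 2^28 - 115000920 = 153434536
P = 153434536/268435456 = 19179317/33554432

Answer: 19179317/33554432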